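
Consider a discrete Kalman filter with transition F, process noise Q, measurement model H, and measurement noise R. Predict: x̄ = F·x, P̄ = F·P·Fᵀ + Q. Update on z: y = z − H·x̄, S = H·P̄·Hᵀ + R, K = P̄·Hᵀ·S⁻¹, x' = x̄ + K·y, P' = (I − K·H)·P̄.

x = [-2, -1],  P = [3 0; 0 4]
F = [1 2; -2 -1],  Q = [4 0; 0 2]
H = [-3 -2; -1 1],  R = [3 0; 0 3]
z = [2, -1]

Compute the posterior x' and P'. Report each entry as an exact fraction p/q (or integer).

x̄ = F·x = [-4, 5]
P̄ = F·P·Fᵀ + Q = [23 -14; -14 18]
y = z − H·x̄ = [0, -10]
S = H·P̄·Hᵀ + R = [114 47; 47 72]
K = P̄·Hᵀ·S⁻¹ = [-1213/5999 -2291/5999; -1072/5999 3366/5999]
x' = x̄ + K·y = [-1086/5999, -3665/5999]
P' = (I − K·H)·P̄ = [3477/5999 -3396/5999; -3396/5999 6702/5999]

x' = [-1086/5999, -3665/5999]
P' = [3477/5999 -3396/5999; -3396/5999 6702/5999]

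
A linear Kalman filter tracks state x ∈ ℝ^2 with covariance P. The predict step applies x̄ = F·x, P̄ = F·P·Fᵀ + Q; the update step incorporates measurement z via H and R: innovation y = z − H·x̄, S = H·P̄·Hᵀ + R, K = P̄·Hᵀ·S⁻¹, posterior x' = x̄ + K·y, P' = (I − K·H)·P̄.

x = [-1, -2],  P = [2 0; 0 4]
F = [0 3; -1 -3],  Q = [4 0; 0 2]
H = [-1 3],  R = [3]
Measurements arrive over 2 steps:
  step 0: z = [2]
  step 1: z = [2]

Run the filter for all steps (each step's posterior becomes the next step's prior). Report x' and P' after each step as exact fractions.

step 0: x' = [-14/619, 433/619], P' = [2856/619 804/619; 804/619 424/619]
step 1: x' = [4595/9419, 7435/9419], P' = [619860/160123 181644/160123; 181644/160123 104978/160123]

step 0: x̄ = F·x = [-6, 7]
step 0: P̄ = F·P·Fᵀ + Q = [40 -36; -36 40]
step 0: y = z − H·x̄ = [-25]
step 0: S = H·P̄·Hᵀ + R = [619]
step 0: K = P̄·Hᵀ·S⁻¹ = [-148/619; 156/619]
step 0: x' = x̄ + K·y = [-14/619, 433/619]
step 0: P' = (I − K·H)·P̄ = [2856/619 804/619; 804/619 424/619]
step 1: x̄ = F·x = [1299/619, -1285/619]
step 1: P̄ = F·P·Fᵀ + Q = [6292/619 -6228/619; -6228/619 12734/619]
step 1: y = z − H·x̄ = [6392/619]
step 1: S = H·P̄·Hᵀ + R = [160123/619]
step 1: K = P̄·Hᵀ·S⁻¹ = [-24976/160123; 44430/160123]
step 1: x' = x̄ + K·y = [4595/9419, 7435/9419]
step 1: P' = (I − K·H)·P̄ = [619860/160123 181644/160123; 181644/160123 104978/160123]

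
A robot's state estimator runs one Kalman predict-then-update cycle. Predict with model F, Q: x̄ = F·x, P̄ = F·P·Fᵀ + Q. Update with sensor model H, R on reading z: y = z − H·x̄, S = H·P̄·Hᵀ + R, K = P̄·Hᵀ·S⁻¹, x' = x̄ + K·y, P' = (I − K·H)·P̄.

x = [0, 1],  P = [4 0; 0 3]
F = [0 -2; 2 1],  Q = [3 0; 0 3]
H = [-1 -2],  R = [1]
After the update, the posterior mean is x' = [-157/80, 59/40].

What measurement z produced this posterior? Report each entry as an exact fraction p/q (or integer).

z = [-1]

x̄ = F·x = [-2, 1]
P̄ = F·P·Fᵀ + Q = [15 -6; -6 22]
S = H·P̄·Hᵀ + R = [80]
K = P̄·Hᵀ·S⁻¹ = [-3/80; -19/40]
x' − x̄ = [3/80, 19/40] = K·y
y = (KᵀK)⁻¹·Kᵀ·(x' − x̄) = [-1]
z = y + H·x̄ = [-1] + [0] = [-1]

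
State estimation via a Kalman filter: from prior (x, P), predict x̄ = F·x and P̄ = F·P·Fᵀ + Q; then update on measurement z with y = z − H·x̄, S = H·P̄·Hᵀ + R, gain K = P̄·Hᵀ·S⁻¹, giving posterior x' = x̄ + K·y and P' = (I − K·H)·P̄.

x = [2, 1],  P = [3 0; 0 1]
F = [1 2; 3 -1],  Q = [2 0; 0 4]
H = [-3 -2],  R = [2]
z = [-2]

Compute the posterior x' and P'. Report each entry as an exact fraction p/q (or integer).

x̄ = F·x = [4, 5]
P̄ = F·P·Fᵀ + Q = [9 7; 7 32]
y = z − H·x̄ = [20]
S = H·P̄·Hᵀ + R = [295]
K = P̄·Hᵀ·S⁻¹ = [-41/295; -17/59]
x' = x̄ + K·y = [72/59, -45/59]
P' = (I − K·H)·P̄ = [974/295 -284/59; -284/59 443/59]

x' = [72/59, -45/59]
P' = [974/295 -284/59; -284/59 443/59]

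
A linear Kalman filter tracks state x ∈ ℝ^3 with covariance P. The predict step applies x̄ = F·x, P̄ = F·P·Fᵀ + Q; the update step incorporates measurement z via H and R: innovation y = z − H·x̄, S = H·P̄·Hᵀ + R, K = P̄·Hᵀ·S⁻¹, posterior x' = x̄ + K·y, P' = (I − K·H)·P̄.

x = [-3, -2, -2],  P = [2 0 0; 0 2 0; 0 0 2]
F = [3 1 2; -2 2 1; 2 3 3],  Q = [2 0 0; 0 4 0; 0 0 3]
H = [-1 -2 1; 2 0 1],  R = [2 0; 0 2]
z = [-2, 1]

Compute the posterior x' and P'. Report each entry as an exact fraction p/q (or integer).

x' = [1203/7285, 7706/7285, 2393/7285]
P' = [12112/7285 -16496/7285 -19738/7285; -16496/7285 29338/7285 33484/7285; -19738/7285 33484/7285 44972/7285]

x̄ = F·x = [-15, 0, -18]
P̄ = F·P·Fᵀ + Q = [30 -4 30; -4 22 10; 30 10 47]
y = z − H·x̄ = [1, 49]
S = H·P̄·Hᵀ + R = [51 13; 13 289]
K = P̄·Hᵀ·S⁻¹ = [571/7285 2243/7285; -4348/7285 246/7285; -1129/7285 2748/7285]
x' = x̄ + K·y = [1203/7285, 7706/7285, 2393/7285]
P' = (I − K·H)·P̄ = [12112/7285 -16496/7285 -19738/7285; -16496/7285 29338/7285 33484/7285; -19738/7285 33484/7285 44972/7285]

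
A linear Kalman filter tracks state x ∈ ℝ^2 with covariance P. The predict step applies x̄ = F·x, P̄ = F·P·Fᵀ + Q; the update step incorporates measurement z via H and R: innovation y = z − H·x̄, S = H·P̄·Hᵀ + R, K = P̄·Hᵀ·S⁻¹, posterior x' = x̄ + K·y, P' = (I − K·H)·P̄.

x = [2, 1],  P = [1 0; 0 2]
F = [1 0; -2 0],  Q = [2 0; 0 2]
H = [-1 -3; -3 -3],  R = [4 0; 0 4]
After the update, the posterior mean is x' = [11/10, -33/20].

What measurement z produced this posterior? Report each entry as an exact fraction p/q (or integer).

x̄ = F·x = [2, -4]
P̄ = F·P·Fᵀ + Q = [3 -2; -2 6]
S = H·P̄·Hᵀ + R = [49 39; 39 49]
K = P̄·Hᵀ·S⁻¹ = [3/10 -3/10; -79/220 9/220]
x' − x̄ = [-9/10, 47/20] = K·y
y = (KᵀK)⁻¹·Kᵀ·(x' − x̄) = [-7, -4]
z = y + H·x̄ = [-7, -4] + [10, 6] = [3, 2]

z = [3, 2]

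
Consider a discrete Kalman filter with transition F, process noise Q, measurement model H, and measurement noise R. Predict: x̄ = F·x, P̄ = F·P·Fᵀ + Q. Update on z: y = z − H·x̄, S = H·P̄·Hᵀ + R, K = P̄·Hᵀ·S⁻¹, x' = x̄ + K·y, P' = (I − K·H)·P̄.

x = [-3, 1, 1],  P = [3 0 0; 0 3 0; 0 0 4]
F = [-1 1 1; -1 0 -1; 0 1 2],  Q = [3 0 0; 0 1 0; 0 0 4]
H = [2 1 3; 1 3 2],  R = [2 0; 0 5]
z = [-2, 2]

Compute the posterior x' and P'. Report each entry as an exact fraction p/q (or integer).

x' = [997/1198, 24913/14376, -25663/14376]
P' = [1809/599 667/1198 -2537/1198; 667/1198 14891/14376 -12581/14376; -2537/1198 -12581/14376 27611/14376]

x̄ = F·x = [5, 2, 3]
P̄ = F·P·Fᵀ + Q = [13 -1 11; -1 8 -8; 11 -8 23]
y = z − H·x̄ = [-23, -15]
S = H·P̄·Hᵀ + R = [349 170; 170 124]
K = P̄·Hᵀ·S⁻¹ = [73/599 109/1198; -1711/7188 5503/14376; 2341/7188 -2593/14376]
x' = x̄ + K·y = [997/1198, 24913/14376, -25663/14376]
P' = (I − K·H)·P̄ = [1809/599 667/1198 -2537/1198; 667/1198 14891/14376 -12581/14376; -2537/1198 -12581/14376 27611/14376]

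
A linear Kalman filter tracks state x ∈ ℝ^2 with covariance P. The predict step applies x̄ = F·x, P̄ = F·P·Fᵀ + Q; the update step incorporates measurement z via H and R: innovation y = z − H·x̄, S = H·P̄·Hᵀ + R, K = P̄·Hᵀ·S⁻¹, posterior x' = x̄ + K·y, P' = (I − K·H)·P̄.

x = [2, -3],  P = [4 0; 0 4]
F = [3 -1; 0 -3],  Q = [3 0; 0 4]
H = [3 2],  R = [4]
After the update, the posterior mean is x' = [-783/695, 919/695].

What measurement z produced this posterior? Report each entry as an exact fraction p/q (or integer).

z = [-1]

x̄ = F·x = [9, 9]
P̄ = F·P·Fᵀ + Q = [43 12; 12 40]
S = H·P̄·Hᵀ + R = [695]
K = P̄·Hᵀ·S⁻¹ = [153/695; 116/695]
x' − x̄ = [-7038/695, -5336/695] = K·y
y = (KᵀK)⁻¹·Kᵀ·(x' − x̄) = [-46]
z = y + H·x̄ = [-46] + [45] = [-1]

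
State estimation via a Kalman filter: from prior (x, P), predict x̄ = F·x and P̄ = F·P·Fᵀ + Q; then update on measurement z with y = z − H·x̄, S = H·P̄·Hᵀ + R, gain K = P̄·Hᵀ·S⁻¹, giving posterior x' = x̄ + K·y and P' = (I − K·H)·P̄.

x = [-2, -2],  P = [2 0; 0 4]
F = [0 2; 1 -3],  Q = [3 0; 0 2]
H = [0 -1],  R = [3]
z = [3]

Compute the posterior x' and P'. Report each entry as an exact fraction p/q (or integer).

x̄ = F·x = [-4, 4]
P̄ = F·P·Fᵀ + Q = [19 -24; -24 40]
y = z − H·x̄ = [7]
S = H·P̄·Hᵀ + R = [43]
K = P̄·Hᵀ·S⁻¹ = [24/43; -40/43]
x' = x̄ + K·y = [-4/43, -108/43]
P' = (I − K·H)·P̄ = [241/43 -72/43; -72/43 120/43]

x' = [-4/43, -108/43]
P' = [241/43 -72/43; -72/43 120/43]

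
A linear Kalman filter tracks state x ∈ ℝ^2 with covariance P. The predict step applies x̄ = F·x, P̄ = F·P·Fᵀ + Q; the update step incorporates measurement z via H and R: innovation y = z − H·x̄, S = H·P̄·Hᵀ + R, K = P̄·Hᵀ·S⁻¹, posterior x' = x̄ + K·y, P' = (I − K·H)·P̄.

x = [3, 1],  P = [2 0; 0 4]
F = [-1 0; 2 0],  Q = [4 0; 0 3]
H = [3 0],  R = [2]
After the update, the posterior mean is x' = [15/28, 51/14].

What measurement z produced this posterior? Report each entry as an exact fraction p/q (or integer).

x̄ = F·x = [-3, 6]
P̄ = F·P·Fᵀ + Q = [6 -4; -4 11]
S = H·P̄·Hᵀ + R = [56]
K = P̄·Hᵀ·S⁻¹ = [9/28; -3/14]
x' − x̄ = [99/28, -33/14] = K·y
y = (KᵀK)⁻¹·Kᵀ·(x' − x̄) = [11]
z = y + H·x̄ = [11] + [-9] = [2]

z = [2]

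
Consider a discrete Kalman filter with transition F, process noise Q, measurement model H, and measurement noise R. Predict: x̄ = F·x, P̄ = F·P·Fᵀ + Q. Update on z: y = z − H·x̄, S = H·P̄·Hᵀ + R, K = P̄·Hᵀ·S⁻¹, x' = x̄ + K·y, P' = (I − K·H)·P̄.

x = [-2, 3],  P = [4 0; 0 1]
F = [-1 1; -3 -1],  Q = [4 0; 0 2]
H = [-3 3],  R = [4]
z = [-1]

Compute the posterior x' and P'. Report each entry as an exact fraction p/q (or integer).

x' = [610/119, 81/17]
P' = [1053/119 151/17; 151/17 159/17]

x̄ = F·x = [5, 3]
P̄ = F·P·Fᵀ + Q = [9 11; 11 39]
y = z − H·x̄ = [5]
S = H·P̄·Hᵀ + R = [238]
K = P̄·Hᵀ·S⁻¹ = [3/119; 6/17]
x' = x̄ + K·y = [610/119, 81/17]
P' = (I − K·H)·P̄ = [1053/119 151/17; 151/17 159/17]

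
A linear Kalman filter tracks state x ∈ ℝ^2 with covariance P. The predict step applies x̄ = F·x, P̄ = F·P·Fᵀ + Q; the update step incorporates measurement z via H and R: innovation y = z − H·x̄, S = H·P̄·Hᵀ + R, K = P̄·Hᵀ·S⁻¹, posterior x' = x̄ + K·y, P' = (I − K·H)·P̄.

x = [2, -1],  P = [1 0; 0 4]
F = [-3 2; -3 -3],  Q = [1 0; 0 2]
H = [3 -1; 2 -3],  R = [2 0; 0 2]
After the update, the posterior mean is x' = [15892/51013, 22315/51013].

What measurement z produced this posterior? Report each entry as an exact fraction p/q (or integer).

x̄ = F·x = [-8, -3]
P̄ = F·P·Fᵀ + Q = [26 -15; -15 47]
S = H·P̄·Hᵀ + R = [373 462; 462 709]
K = P̄·Hᵀ·S⁻¹ = [21123/51013 -6785/51013; 13774/51013 -21279/51013]
x' − x̄ = [423996/51013, 175354/51013] = K·y
y = (KᵀK)⁻¹·Kᵀ·(x' − x̄) = [22, 6]
z = y + H·x̄ = [22, 6] + [-21, -7] = [1, -1]

z = [1, -1]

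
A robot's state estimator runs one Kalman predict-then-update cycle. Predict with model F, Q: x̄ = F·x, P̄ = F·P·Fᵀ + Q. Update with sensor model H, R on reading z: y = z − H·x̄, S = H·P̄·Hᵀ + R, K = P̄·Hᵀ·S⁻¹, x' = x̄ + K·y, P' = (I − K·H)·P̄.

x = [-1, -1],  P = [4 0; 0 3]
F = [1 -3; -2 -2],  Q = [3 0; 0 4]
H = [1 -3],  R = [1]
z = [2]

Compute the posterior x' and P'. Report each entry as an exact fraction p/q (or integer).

x̄ = F·x = [2, 4]
P̄ = F·P·Fᵀ + Q = [34 10; 10 32]
y = z − H·x̄ = [12]
S = H·P̄·Hᵀ + R = [263]
K = P̄·Hᵀ·S⁻¹ = [4/263; -86/263]
x' = x̄ + K·y = [574/263, 20/263]
P' = (I − K·H)·P̄ = [8926/263 2974/263; 2974/263 1020/263]

x' = [574/263, 20/263]
P' = [8926/263 2974/263; 2974/263 1020/263]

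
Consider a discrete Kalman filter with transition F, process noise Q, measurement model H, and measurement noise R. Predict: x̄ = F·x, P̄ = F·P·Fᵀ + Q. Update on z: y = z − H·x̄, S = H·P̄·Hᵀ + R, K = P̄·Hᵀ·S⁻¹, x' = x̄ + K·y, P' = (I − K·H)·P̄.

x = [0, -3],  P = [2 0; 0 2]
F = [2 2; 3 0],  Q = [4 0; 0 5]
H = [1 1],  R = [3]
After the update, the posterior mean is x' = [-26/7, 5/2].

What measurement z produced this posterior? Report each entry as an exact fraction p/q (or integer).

x̄ = F·x = [-6, 0]
P̄ = F·P·Fᵀ + Q = [20 12; 12 23]
S = H·P̄·Hᵀ + R = [70]
K = P̄·Hᵀ·S⁻¹ = [16/35; 1/2]
x' − x̄ = [16/7, 5/2] = K·y
y = (KᵀK)⁻¹·Kᵀ·(x' − x̄) = [5]
z = y + H·x̄ = [5] + [-6] = [-1]

z = [-1]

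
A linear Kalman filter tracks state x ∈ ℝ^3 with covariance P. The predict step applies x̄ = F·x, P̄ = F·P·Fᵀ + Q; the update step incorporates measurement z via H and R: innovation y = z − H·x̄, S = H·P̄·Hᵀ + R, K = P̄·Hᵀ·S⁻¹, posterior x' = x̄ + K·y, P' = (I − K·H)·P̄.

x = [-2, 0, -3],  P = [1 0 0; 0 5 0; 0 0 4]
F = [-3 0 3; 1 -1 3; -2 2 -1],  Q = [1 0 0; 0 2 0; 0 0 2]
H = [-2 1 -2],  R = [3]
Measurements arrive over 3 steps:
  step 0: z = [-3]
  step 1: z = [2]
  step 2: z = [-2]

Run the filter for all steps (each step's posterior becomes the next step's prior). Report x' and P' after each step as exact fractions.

step 0: x̄ = F·x = [-3, -11, 7]
step 0: P̄ = F·P·Fᵀ + Q = [46 33 -6; 33 44 -24; -6 -24 30]
step 0: y = z − H·x̄ = [16]
step 0: S = H·P̄·Hᵀ + R = [267]
step 0: K = P̄·Hᵀ·S⁻¹ = [-47/267; 26/267; -24/89]
step 0: x' = x̄ + K·y = [-1553/267, -2521/267, 239/89]
step 0: P' = (I − K·H)·P̄ = [10073/267 10033/267 -1662/89; 10033/267 11072/267 -1512/89; -1662/89 -1512/89 942/89]
step 1: x̄ = F·x = [2270/89, 3119/267, -2653/267]
step 1: P̄ = F·P·Fᵀ + Q = [68702/89 22946/89 -6832/89; 22946/89 24347/267 -7486/267; -6832/89 -7486/267 5876/267]
step 1: y = z − H·x̄ = [5729/267]
step 1: S = H·P̄·Hᵀ + R = [463700/267]
step 1: K = P̄·Hᵀ·S⁻¹ = [-151191/231850; -98357/463700; 10877/231850]
step 1: x' = x̄ + K·y = [2669383/231850, 3306341/463700, -2070351/231850]
step 1: P' = (I − K·H)·P̄ = [3873107/115925 4080139/231850 -2739679/115925; 4080139/231850 6050953/463700 -2493633/231850; -2739679/115925 -2493633/231850 2108113/115925]
step 2: x̄ = F·x = [-7109601/115925, -10389681/463700, 18963/115925]
step 2: P̄ = F·P·Fᵀ + Q = [103261127/115925 33652428/115925 5412024/115925; 33652428/115925 46213593/463700 1514286/115925; 5412024/115925 1514286/115925 1591338/115925]
step 2: y = z − H·x̄ = [-47262823/463700]
step 2: S = H·P̄·Hᵀ + R = [1335761477/463700]
step 2: K = P̄·Hᵀ·S⁻¹ = [-734775496/1335761477; -235120119/1335761477; -49969752/1335761477]
step 2: x' = x̄ + K·y = [-7029028075/1335761477, -5964406017/1335761477, 5311692309/1335761477]
step 2: P' = (I − K·H)·P̄ = [25520622279/1335761477 15195095238/1335761477 -16820911416/1335761477; 15195095238/1335761477 13907411871/1335761477 -7888709124/1335761477; -16820911416/1335761477 -7888709124/1335761477 12951511482/1335761477]

step 0: x' = [-1553/267, -2521/267, 239/89], P' = [10073/267 10033/267 -1662/89; 10033/267 11072/267 -1512/89; -1662/89 -1512/89 942/89]
step 1: x' = [2669383/231850, 3306341/463700, -2070351/231850], P' = [3873107/115925 4080139/231850 -2739679/115925; 4080139/231850 6050953/463700 -2493633/231850; -2739679/115925 -2493633/231850 2108113/115925]
step 2: x' = [-7029028075/1335761477, -5964406017/1335761477, 5311692309/1335761477], P' = [25520622279/1335761477 15195095238/1335761477 -16820911416/1335761477; 15195095238/1335761477 13907411871/1335761477 -7888709124/1335761477; -16820911416/1335761477 -7888709124/1335761477 12951511482/1335761477]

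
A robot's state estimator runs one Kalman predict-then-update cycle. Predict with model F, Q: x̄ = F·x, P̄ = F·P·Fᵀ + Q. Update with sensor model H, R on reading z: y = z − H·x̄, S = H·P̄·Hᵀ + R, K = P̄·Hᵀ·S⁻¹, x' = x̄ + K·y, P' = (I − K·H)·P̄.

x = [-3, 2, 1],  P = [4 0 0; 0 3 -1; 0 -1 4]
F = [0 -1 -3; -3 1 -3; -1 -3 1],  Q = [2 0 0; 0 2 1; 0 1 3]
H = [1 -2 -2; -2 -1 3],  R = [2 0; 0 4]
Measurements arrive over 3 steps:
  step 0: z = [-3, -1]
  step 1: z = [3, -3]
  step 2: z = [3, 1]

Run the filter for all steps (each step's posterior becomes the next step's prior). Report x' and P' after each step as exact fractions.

step 0: x' = [-1925763/305959, 674003/305959, -1163794/305959], P' = [4657570/305959 -524698/305959 2872502/305959; -524698/305959 219957/305959 -370769/305959; 2872502/305959 -370769/305959 1856977/305959]
step 1: x' = [-48964816515/19924918823, -333363445/19924918823, -54103617028/19924918823], P' = [60078475249/19924918823 -3822531284/19924918823 35771943318/19924918823; -3822531284/19924918823 10584316671/19924918823 -5253334711/19924918823; 35771943318/19924918823 -5253334711/19924918823 26723760847/19924918823]
step 2: x' = [487321675660713/262681739198326, -390804872948429/262681739198326, 36232516926019/37525962742618], P' = [790749560411135/262681739198326 -49571031815911/262681739198326 67251961189191/37525962742618; -49571031815911/262681739198326 138655147203639/262681739198326 -9791526999455/37525962742618; 67251961189191/37525962742618 -9791526999455/37525962742618 7177846923071/5360851820374]

step 0: x̄ = F·x = [-5, 8, -2]
step 0: P̄ = F·P·Fᵀ + Q = [35 33 -11; 33 83 -18; -11 -18 44]
step 0: y = z − H·x̄ = [14, 3]
step 0: S = H·P̄·Hᵀ + R = [313 -74; -74 995]
step 0: K = P̄·Hᵀ·S⁻¹ = [-19019/305959 -43234/305959; -111537/305959 -70717/305959; -49957/305959 49174/305959]
step 0: x' = x̄ + K·y = [-1925763/305959, 674003/305959, -1163794/305959]
step 0: P' = (I − K·H)·P̄ = [4657570/305959 -524698/305959 2872502/305959; -524698/305959 219957/305959 -370769/305959; 2872502/305959 -370769/305959 1856977/305959]
step 1: x̄ = F·x = [2817379/305959, 9942674/305959, -1260040/305959]
step 1: P̄ = F·P·Fᵀ + Q = [15320054/305959 40771260/305959 215596/305959; 40771260/305959 116540636/305959 142593/305959; 215596/305959 142593/305959 2743459/305959]
step 1: y = z − H·x̄ = [15465766/305959, 18439675/305959]
step 1: S = H·P̄·Hᵀ + R = [330261672/305959 309232990/305959; 309232990/305959 363378149/305959]
step 1: K = P̄·Hᵀ·S⁻¹ = [-3820348819/39849837646 -2254647315/19924918823; -7242247602/19924918823 -4674814559/19924918823; -3584454477/19924918823 3470182654/19924918823]
step 1: x' = x̄ + K·y = [-48964816515/19924918823, -333363445/19924918823, -54103617028/19924918823]
step 1: P' = (I − K·H)·P̄ = [60078475249/19924918823 -3822531284/19924918823 35771943318/19924918823; -3822531284/19924918823 10584316671/19924918823 -5253334711/19924918823; 35771943318/19924918823 -5253334711/19924918823 26723760847/19924918823]
step 2: x̄ = F·x = [162644214529/19924918823, 308871937184/19924918823, -4138710178/19924918823]
step 2: P̄ = F·P·Fᵀ + Q = [259427993674/19924918823 540409426962/19924918823 13048288454/19924918823; 540409426962/19924918823 1530004454875/19924918823 5122514634/19924918823; 13048288454/19924918823 5122514634/19924918823 178876776530/19924918823]
step 2: y = z − H·x̄ = [506596995952/19924918823, 666501415599/19924918823]
step 2: S = H·P̄·Hᵀ + R = [4961952012348/19924918823 3159968504750/19924918823; 3159968504750/19924918823 6231630252229/19924918823]
step 2: K = P̄·Hᵀ·S⁻¹ = [-51635832605717/525363478396652 -29909226008337/262681739198326; -189799948230819/525363478396652 -61283787640093/262681739198326; -13654841734893/75051925485236 6505597501391/37525962742618]
step 2: x' = x̄ + K·y = [487321675660713/262681739198326, -390804872948429/262681739198326, 36232516926019/37525962742618]
step 2: P' = (I − K·H)·P̄ = [790749560411135/262681739198326 -49571031815911/262681739198326 67251961189191/37525962742618; -49571031815911/262681739198326 138655147203639/262681739198326 -9791526999455/37525962742618; 67251961189191/37525962742618 -9791526999455/37525962742618 7177846923071/5360851820374]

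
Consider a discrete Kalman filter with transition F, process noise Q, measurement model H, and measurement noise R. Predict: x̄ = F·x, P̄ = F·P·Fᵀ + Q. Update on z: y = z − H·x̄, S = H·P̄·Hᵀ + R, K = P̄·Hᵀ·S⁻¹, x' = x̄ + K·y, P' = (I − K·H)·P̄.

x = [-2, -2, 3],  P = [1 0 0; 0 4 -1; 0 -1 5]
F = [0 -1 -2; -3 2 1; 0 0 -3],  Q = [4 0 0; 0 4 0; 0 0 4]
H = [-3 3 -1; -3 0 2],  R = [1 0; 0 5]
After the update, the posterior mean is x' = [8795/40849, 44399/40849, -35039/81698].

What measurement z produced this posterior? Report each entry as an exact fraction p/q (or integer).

x̄ = F·x = [-4, 5, -9]
P̄ = F·P·Fᵀ + Q = [24 -13 27; -13 30 -9; 27 -9 49]
S = H·P̄·Hᵀ + R = [986 100; 100 93]
K = P̄·Hᵀ·S⁻¹ = [-5517/40849 -1974/40849; 5367/40849 3453/40849; -16301/81698 16231/40849]
x' − x̄ = [172191/40849, -159846/40849, 700243/81698] = K·y
y = (KᵀK)⁻¹·Kᵀ·(x' − x̄) = [-33, 5]
z = y + H·x̄ = [-33, 5] + [36, -6] = [3, -1]

z = [3, -1]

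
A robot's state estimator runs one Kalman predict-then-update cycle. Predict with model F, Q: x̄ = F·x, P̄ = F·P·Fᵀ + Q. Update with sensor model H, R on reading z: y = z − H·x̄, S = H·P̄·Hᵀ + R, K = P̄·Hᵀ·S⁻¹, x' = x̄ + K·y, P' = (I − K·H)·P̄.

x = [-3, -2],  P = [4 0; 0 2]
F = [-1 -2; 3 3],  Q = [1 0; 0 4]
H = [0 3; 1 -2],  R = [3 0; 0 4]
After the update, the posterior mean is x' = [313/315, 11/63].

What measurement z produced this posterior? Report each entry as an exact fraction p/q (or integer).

x̄ = F·x = [7, -15]
P̄ = F·P·Fᵀ + Q = [13 -24; -24 58]
S = H·P̄·Hᵀ + R = [525 -420; -420 345]
K = P̄·Hᵀ·S⁻¹ = [52/315 17/45; 82/315 -4/45]
x' − x̄ = [-1892/315, 956/63] = K·y
y = (KᵀK)⁻¹·Kᵀ·(x' − x̄) = [46, -36]
z = y + H·x̄ = [46, -36] + [-45, 37] = [1, 1]

z = [1, 1]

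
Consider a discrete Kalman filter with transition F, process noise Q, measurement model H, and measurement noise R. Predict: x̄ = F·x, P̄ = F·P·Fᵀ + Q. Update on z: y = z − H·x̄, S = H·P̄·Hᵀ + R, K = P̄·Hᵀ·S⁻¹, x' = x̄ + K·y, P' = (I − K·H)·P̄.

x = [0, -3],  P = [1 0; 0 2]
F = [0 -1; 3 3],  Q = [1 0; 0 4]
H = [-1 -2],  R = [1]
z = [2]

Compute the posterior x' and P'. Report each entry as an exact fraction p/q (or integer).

x' = [15/8, -2]
P' = [231/104 -15/13; -15/13 11/13]

x̄ = F·x = [3, -9]
P̄ = F·P·Fᵀ + Q = [3 -6; -6 31]
y = z − H·x̄ = [-13]
S = H·P̄·Hᵀ + R = [104]
K = P̄·Hᵀ·S⁻¹ = [9/104; -7/13]
x' = x̄ + K·y = [15/8, -2]
P' = (I − K·H)·P̄ = [231/104 -15/13; -15/13 11/13]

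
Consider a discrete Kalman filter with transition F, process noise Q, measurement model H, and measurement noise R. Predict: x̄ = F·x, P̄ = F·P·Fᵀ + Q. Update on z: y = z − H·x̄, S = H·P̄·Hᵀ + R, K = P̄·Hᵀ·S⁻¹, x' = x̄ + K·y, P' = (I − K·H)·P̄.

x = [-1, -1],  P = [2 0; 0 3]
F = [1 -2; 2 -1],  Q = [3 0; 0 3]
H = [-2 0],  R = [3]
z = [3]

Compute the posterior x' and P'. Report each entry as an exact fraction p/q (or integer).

x' = [-99/71, -171/71]
P' = [51/71 30/71; 30/71 594/71]

x̄ = F·x = [1, -1]
P̄ = F·P·Fᵀ + Q = [17 10; 10 14]
y = z − H·x̄ = [5]
S = H·P̄·Hᵀ + R = [71]
K = P̄·Hᵀ·S⁻¹ = [-34/71; -20/71]
x' = x̄ + K·y = [-99/71, -171/71]
P' = (I − K·H)·P̄ = [51/71 30/71; 30/71 594/71]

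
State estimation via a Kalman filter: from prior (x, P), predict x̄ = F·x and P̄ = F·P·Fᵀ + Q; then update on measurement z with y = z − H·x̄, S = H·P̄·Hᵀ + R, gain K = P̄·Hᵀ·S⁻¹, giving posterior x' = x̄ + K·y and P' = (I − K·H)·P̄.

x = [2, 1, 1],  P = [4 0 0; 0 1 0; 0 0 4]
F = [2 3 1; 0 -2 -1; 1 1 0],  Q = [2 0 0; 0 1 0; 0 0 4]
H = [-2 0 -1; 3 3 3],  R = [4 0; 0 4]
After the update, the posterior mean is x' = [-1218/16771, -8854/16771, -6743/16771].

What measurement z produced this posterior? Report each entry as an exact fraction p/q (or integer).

x̄ = F·x = [8, -3, 3]
P̄ = F·P·Fᵀ + Q = [31 -10 11; -10 9 -2; 11 -2 9]
S = H·P̄·Hᵀ + R = [181 -246; -246 427]
K = P̄·Hᵀ·S⁻¹ = [-7555/16771 -582/16771; 7180/16771 3783/16771; 47/16771 2148/16771]
x' − x̄ = [-135386/16771, 41459/16771, -57056/16771] = K·y
y = (KᵀK)⁻¹·Kᵀ·(x' − x̄) = [20, -27]
z = y + H·x̄ = [20, -27] + [-19, 24] = [1, -3]

z = [1, -3]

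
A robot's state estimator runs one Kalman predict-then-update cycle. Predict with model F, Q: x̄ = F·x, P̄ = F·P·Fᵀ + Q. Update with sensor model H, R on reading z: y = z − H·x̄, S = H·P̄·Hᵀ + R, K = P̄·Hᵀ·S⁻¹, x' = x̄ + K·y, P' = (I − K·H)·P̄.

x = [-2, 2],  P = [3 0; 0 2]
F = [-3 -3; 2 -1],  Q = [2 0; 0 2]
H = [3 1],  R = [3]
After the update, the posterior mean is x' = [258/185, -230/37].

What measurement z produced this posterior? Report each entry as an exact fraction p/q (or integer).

x̄ = F·x = [0, -6]
P̄ = F·P·Fᵀ + Q = [47 -12; -12 16]
S = H·P̄·Hᵀ + R = [370]
K = P̄·Hᵀ·S⁻¹ = [129/370; -2/37]
x' − x̄ = [258/185, -8/37] = K·y
y = (KᵀK)⁻¹·Kᵀ·(x' − x̄) = [4]
z = y + H·x̄ = [4] + [-6] = [-2]

z = [-2]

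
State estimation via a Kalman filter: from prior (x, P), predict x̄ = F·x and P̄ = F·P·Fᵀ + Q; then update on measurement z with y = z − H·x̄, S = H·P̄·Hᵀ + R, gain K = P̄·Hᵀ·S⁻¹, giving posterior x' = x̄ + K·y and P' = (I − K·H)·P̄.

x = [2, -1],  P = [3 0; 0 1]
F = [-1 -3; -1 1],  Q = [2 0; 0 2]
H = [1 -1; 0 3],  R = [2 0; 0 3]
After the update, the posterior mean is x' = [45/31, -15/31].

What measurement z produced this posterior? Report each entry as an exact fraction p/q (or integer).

x̄ = F·x = [1, -3]
P̄ = F·P·Fᵀ + Q = [14 0; 0 6]
S = H·P̄·Hᵀ + R = [22 -18; -18 57]
K = P̄·Hᵀ·S⁻¹ = [133/155 42/155; -3/155 48/155]
x' − x̄ = [14/31, 78/31] = K·y
y = (KᵀK)⁻¹·Kᵀ·(x' − x̄) = [-2, 8]
z = y + H·x̄ = [-2, 8] + [4, -9] = [2, -1]

z = [2, -1]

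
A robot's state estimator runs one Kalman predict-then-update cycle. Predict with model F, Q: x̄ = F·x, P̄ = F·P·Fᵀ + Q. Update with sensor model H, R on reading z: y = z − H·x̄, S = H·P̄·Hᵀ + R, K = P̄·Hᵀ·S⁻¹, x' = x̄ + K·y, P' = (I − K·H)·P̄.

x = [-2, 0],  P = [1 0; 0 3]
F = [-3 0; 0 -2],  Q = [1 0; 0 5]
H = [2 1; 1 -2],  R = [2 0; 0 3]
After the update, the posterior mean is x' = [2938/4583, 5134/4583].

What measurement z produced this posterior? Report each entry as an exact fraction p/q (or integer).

z = [2, -2]

x̄ = F·x = [6, 0]
P̄ = F·P·Fᵀ + Q = [10 0; 0 17]
S = H·P̄·Hᵀ + R = [59 -14; -14 81]
K = P̄·Hᵀ·S⁻¹ = [1760/4583 870/4583; 901/4583 -1768/4583]
x' − x̄ = [-24560/4583, 5134/4583] = K·y
y = (KᵀK)⁻¹·Kᵀ·(x' − x̄) = [-10, -8]
z = y + H·x̄ = [-10, -8] + [12, 6] = [2, -2]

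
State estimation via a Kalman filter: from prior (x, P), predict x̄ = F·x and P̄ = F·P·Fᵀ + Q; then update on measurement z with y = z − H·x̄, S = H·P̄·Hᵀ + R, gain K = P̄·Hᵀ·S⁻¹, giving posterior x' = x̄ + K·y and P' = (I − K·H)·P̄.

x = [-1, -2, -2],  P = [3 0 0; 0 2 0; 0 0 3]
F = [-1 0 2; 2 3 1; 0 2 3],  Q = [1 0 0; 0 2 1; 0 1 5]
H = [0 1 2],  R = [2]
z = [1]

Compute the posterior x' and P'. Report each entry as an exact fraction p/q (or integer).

x' = [87/95, -401/285, 104/95]
P' = [1088/95 -948/95 486/95; -948/95 3734/285 -596/95; 486/95 -596/95 332/95]

x̄ = F·x = [-3, -10, -10]
P̄ = F·P·Fᵀ + Q = [16 0 18; 0 35 22; 18 22 40]
y = z − H·x̄ = [31]
S = H·P̄·Hᵀ + R = [285]
K = P̄·Hᵀ·S⁻¹ = [12/95; 79/285; 34/95]
x' = x̄ + K·y = [87/95, -401/285, 104/95]
P' = (I − K·H)·P̄ = [1088/95 -948/95 486/95; -948/95 3734/285 -596/95; 486/95 -596/95 332/95]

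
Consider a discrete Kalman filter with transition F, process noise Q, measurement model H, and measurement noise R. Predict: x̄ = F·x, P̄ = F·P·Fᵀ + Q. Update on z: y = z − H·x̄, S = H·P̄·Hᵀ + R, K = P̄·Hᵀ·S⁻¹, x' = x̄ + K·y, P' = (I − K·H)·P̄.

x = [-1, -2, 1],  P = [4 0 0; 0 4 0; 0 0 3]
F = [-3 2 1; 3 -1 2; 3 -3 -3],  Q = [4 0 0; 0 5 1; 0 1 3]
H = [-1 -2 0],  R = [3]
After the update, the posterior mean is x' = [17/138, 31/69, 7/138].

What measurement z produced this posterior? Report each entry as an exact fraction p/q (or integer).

z = [-1]

x̄ = F·x = [0, 1, 0]
P̄ = F·P·Fᵀ + Q = [59 -38 -69; -38 57 31; -69 31 102]
S = H·P̄·Hᵀ + R = [138]
K = P̄·Hᵀ·S⁻¹ = [17/138; -38/69; 7/138]
x' − x̄ = [17/138, -38/69, 7/138] = K·y
y = (KᵀK)⁻¹·Kᵀ·(x' − x̄) = [1]
z = y + H·x̄ = [1] + [-2] = [-1]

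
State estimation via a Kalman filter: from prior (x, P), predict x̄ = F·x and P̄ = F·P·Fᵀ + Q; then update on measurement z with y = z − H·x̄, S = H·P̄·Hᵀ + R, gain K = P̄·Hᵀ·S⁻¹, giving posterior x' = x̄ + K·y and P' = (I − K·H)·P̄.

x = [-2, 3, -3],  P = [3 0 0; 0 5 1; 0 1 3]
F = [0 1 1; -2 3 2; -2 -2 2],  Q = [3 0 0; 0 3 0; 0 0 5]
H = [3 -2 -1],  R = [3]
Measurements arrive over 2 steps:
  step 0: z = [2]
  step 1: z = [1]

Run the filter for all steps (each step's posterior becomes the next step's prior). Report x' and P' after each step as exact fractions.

step 0: x' = [-72/193, 663/193, -1904/193], P' = [2428/193 4244/193 -1177/193; 4244/193 8816/193 -4642/193; -1177/193 -4642/193 5888/193]
step 1: x' = [-1063959/121879, -1577773/121879, -171482/121879], P' = [3013744/121879 4170486/121879 663579/121879; 4170486/121879 7419041/121879 -2394682/121879; 663579/121879 -2394682/121879 7170074/121879]

step 0: x̄ = F·x = [0, 7, -8]
step 0: P̄ = F·P·Fᵀ + Q = [13 26 -4; 26 84 -4; -4 -4 41]
step 0: y = z − H·x̄ = [8]
step 0: S = H·P̄·Hᵀ + R = [193]
step 0: K = P̄·Hᵀ·S⁻¹ = [-9/193; -86/193; -45/193]
step 0: x' = x̄ + K·y = [-72/193, 663/193, -1904/193]
step 0: P' = (I − K·H)·P̄ = [2428/193 4244/193 -1177/193; 4244/193 8816/193 -4642/193; -1177/193 -4642/193 5888/193]
step 1: x̄ = F·x = [-1241/193, -1675/193, -4990/193]
step 1: P̄ = F·P·Fᵀ + Q = [5999/193 8880/193 -11990/193; 8880/193 15971/193 -27988/193; -11990/193 -27988/193 149997/193]
step 1: y = z − H·x̄ = [-4424/193]
step 1: S = H·P̄·Hᵀ + R = [121879/193]
step 1: K = P̄·Hᵀ·S⁻¹ = [12227/121879; 22686/121879; -129991/121879]
step 1: x' = x̄ + K·y = [-1063959/121879, -1577773/121879, -171482/121879]
step 1: P' = (I − K·H)·P̄ = [3013744/121879 4170486/121879 663579/121879; 4170486/121879 7419041/121879 -2394682/121879; 663579/121879 -2394682/121879 7170074/121879]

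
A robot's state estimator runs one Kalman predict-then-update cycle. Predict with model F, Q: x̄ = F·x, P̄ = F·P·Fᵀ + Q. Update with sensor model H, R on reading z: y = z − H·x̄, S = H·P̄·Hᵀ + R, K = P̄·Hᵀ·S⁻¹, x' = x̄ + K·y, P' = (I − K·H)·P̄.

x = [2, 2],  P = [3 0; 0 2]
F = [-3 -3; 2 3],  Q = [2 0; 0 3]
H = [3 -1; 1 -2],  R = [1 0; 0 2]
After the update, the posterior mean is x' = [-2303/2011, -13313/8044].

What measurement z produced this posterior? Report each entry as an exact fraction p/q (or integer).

x̄ = F·x = [-12, 10]
P̄ = F·P·Fᵀ + Q = [47 -36; -36 33]
S = H·P̄·Hᵀ + R = [673 459; 459 325]
K = P̄·Hᵀ·S⁻¹ = [726/2011 -289/2011; 993/8044 -3927/8044]
x' − x̄ = [21829/2011, -93753/8044] = K·y
y = (KᵀK)⁻¹·Kᵀ·(x' − x̄) = [44, 35]
z = y + H·x̄ = [44, 35] + [-46, -32] = [-2, 3]

z = [-2, 3]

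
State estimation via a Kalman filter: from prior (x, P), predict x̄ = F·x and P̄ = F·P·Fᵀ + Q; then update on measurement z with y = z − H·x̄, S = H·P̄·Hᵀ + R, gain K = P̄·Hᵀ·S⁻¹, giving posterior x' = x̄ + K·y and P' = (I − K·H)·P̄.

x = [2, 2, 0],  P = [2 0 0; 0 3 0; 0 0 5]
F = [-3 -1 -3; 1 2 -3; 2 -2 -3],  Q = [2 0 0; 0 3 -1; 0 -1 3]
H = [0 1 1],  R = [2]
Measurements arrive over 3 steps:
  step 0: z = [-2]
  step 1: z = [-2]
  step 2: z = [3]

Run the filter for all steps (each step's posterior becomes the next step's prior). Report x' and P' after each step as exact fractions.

step 0: x̄ = F·x = [-8, 6, 0]
step 0: P̄ = F·P·Fᵀ + Q = [68 33 39; 33 62 36; 39 36 68]
step 0: y = z − H·x̄ = [-8]
step 0: S = H·P̄·Hᵀ + R = [204]
step 0: K = P̄·Hᵀ·S⁻¹ = [6/17; 49/102; 26/51]
step 0: x' = x̄ + K·y = [-184/17, 110/51, -208/51]
step 0: P' = (I − K·H)·P̄ = [724/17 -27/17 39/17; -27/17 761/51 -712/51; 39/17 -712/51 764/51]
step 1: x̄ = F·x = [2170/51, 292/51, -700/51]
step 1: P̄ = F·P·Fᵀ + Q = [24635/51 2243/51 -11015/51; 2243/51 19763/51 6910/51; -11015/51 6910/51 9461/51]
step 1: y = z − H·x̄ = [6]
step 1: S = H·P̄·Hᵀ + R = [846]
step 1: K = P̄·Hᵀ·S⁻¹ = [-86/423; 523/846; 107/282]
step 1: x' = x̄ + K·y = [33022/799, 22615/2397, -27443/2397]
step 1: P' = (I − K·H)·P̄ = [3222071/7191 1080889/7191 -361271/2397; 1080889/7191 923173/14382 -100599/1598; -361271/2397 -100599/1598 305435/4794]
step 2: x̄ = F·x = [-237484/2397, 226625/2397, 235231/2397]
step 2: P̄ = F·P·Fᵀ + Q = [17858507/7191 -19177028/7191 -17288023/7191; -19177028/7191 50944285/14382 41260145/14382; -17288023/7191 41260145/14382 35611747/14382]
step 2: y = z − H·x̄ = [-8915/47]
step 2: S = H·P̄·Hᵀ + R = [552631/47]
step 2: K = P̄·Hᵀ·S⁻¹ = [-715001/1657893; 903965/1657893; 753646/1657893]
step 2: x' = x̄ + K·y = [-486788167/28184181, -83407200/9394727, 111894491/9394727]
step 2: P' = (I − K·H)·P̄ = [2785615300/9394727 2765175757/28184181 -929828597/9394727; 2765175757/28184181 875174095/18789454 -2564052665/56368362; -929828597/9394727 -2564052665/56368362 2615300593/56368362]

step 0: x' = [-184/17, 110/51, -208/51], P' = [724/17 -27/17 39/17; -27/17 761/51 -712/51; 39/17 -712/51 764/51]
step 1: x' = [33022/799, 22615/2397, -27443/2397], P' = [3222071/7191 1080889/7191 -361271/2397; 1080889/7191 923173/14382 -100599/1598; -361271/2397 -100599/1598 305435/4794]
step 2: x' = [-486788167/28184181, -83407200/9394727, 111894491/9394727], P' = [2785615300/9394727 2765175757/28184181 -929828597/9394727; 2765175757/28184181 875174095/18789454 -2564052665/56368362; -929828597/9394727 -2564052665/56368362 2615300593/56368362]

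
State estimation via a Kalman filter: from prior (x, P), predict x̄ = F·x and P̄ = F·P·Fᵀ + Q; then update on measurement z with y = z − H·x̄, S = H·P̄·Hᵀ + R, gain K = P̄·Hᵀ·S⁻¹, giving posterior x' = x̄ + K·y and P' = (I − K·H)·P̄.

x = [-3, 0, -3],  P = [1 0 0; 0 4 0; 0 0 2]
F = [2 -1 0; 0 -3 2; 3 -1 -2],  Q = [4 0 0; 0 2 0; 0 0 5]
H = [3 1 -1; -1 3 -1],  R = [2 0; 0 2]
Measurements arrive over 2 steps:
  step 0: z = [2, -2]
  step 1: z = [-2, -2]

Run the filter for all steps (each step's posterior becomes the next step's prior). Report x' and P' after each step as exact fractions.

step 0: x' = [7068/8741, -746/8741, 6665/8741], P' = [9328/8741 14588/8741 36706/8741; 14588/8741 29546/8741 70036/8741; 36706/8741 70036/8741 176386/8741]
step 1: x' = [9634954/27574933, 16024848/27574933, 95531620/27574933], P' = [13929026/27574933 16218470/27574933 43433832/27574933; 16218470/27574933 35596604/27574933 81324434/27574933; 43433832/27574933 81324434/27574933 436802341/55149866]

step 0: x̄ = F·x = [-6, -6, -3]
step 0: P̄ = F·P·Fᵀ + Q = [12 12 10; 12 46 4; 10 4 26]
step 0: y = z − H·x̄ = [23, 7]
step 0: S = H·P̄·Hᵀ + R = [186 188; 188 378]
step 0: K = P̄·Hᵀ·S⁻¹ = [2933/8741 -1135/8741; 1637/8741 2007/8741; 1884/8741 -1492/8741]
step 0: x' = x̄ + K·y = [7068/8741, -746/8741, 6665/8741]
step 0: P' = (I − K·H)·P̄ = [9328/8741 14588/8741 36706/8741; 14588/8741 29546/8741 70036/8741; 36706/8741 70036/8741 176386/8741]
step 1: x̄ = F·x = [14882/8741, 15568/8741, 8620/8741]
step 1: P̄ = F·P·Fᵀ + Q = [43470/8741 7862/8741 5822/8741; 7862/8741 148508/8741 -247818/8741; 5822/8741 -247818/8741 614891/8741]
step 1: y = z − H·x̄ = [-69076/8741, -40684/8741]
step 1: S = H·P̄·Hᵀ + R = [1679987/8741 1972529/8741; 1972529/8741 3463795/8741]
step 1: K = P̄·Hᵀ·S⁻¹ = [7285858/27574933 -4353724/27574933; 1463790/27574933 4623454/27574933; -13550481/110299732 -35723401/110299732]
step 1: x' = x̄ + K·y = [9634954/27574933, 16024848/27574933, 95531620/27574933]
step 1: P' = (I − K·H)·P̄ = [13929026/27574933 16218470/27574933 43433832/27574933; 16218470/27574933 35596604/27574933 81324434/27574933; 43433832/27574933 81324434/27574933 436802341/55149866]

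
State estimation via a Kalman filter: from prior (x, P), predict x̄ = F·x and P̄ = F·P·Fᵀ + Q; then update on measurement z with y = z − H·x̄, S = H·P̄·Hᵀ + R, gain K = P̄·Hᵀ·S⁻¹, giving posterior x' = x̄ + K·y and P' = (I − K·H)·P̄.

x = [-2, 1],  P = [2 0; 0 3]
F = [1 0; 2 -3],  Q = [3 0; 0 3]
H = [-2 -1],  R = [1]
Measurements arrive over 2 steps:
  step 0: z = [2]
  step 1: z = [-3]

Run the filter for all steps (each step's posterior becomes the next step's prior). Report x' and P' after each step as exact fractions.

step 0: x̄ = F·x = [-2, -7]
step 0: P̄ = F·P·Fᵀ + Q = [5 4; 4 38]
step 0: y = z − H·x̄ = [-9]
step 0: S = H·P̄·Hᵀ + R = [75]
step 0: K = P̄·Hᵀ·S⁻¹ = [-14/75; -46/75]
step 0: x' = x̄ + K·y = [-8/25, -37/25]
step 0: P' = (I − K·H)·P̄ = [179/75 -344/75; -344/75 734/75]
step 1: x̄ = F·x = [-8/25, 19/5]
step 1: P̄ = F·P·Fᵀ + Q = [404/75 278/15; 278/15 467/3]
step 1: y = z − H·x̄ = [4/25]
step 1: S = H·P̄·Hᵀ + R = [18926/75]
step 1: K = P̄·Hᵀ·S⁻¹ = [-1099/9463; -14455/18926]
step 1: x' = x̄ + K·y = [-3204/9463, 34803/9463]
step 1: P' = (I − K·H)·P̄ = [18766/9463 -36433/9463; -36433/9463 160187/18926]

step 0: x' = [-8/25, -37/25], P' = [179/75 -344/75; -344/75 734/75]
step 1: x' = [-3204/9463, 34803/9463], P' = [18766/9463 -36433/9463; -36433/9463 160187/18926]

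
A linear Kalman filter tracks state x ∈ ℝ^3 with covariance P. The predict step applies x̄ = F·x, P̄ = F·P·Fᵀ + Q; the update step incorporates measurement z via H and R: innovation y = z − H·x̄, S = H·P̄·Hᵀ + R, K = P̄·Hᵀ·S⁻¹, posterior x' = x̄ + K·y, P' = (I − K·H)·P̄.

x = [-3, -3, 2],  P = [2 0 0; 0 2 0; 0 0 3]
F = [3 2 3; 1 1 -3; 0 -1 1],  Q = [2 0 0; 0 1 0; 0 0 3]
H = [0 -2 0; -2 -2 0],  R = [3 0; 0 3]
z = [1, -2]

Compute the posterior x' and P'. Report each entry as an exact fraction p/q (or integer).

x' = [33729/24565, -3148/4913, 19507/24565]
P' = [35799/24565 -3561/4913 5637/24565; -3561/4913 3588/4913 -1203/4913; 5637/24565 -1203/4913 105276/24565]

x̄ = F·x = [-9, -12, 5]
P̄ = F·P·Fᵀ + Q = [55 -17 5; -17 32 -11; 5 -11 8]
y = z − H·x̄ = [-23, -44]
S = H·P̄·Hᵀ + R = [131 60; 60 215]
K = P̄·Hᵀ·S⁻¹ = [2374/4913 -11996/24565; -2392/4913 -18/4913; 802/4913 252/24565]
x' = x̄ + K·y = [33729/24565, -3148/4913, 19507/24565]
P' = (I − K·H)·P̄ = [35799/24565 -3561/4913 5637/24565; -3561/4913 3588/4913 -1203/4913; 5637/24565 -1203/4913 105276/24565]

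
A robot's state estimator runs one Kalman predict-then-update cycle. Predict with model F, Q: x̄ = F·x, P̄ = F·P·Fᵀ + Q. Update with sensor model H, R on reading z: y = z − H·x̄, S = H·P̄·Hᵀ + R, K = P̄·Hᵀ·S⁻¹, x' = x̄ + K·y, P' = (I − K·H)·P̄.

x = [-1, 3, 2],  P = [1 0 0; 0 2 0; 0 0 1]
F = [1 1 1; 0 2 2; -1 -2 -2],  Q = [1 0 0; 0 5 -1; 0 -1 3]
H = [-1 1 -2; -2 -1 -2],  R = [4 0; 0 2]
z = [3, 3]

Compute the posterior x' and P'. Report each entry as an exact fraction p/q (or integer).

x̄ = F·x = [4, 10, -9]
P̄ = F·P·Fᵀ + Q = [5 6 -7; 6 17 -13; -7 -13 16]
y = z − H·x̄ = [-21, 3]
S = H·P̄·Hᵀ + R = [102 9; 9 19]
K = P̄·Hᵀ·S⁻¹ = [101/619 -113/619; 730/1857 -213/619; -677/1857 -56/619]
x' = x̄ + K·y = [16/619, 441/619, -1000/619]
P' = (I − K·H)·P̄ = [1354/619 -362/619 -1060/619; -362/619 2642/1857 404/1857; -1060/619 404/1857 3146/1857]

x' = [16/619, 441/619, -1000/619]
P' = [1354/619 -362/619 -1060/619; -362/619 2642/1857 404/1857; -1060/619 404/1857 3146/1857]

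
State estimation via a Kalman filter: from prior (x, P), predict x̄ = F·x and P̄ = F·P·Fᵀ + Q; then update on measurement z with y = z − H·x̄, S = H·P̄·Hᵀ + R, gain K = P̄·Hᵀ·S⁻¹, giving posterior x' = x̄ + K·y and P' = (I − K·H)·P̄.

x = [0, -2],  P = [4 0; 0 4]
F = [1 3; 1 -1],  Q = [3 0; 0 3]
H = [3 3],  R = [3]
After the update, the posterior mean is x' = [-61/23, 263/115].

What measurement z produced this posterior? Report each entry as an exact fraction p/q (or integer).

x̄ = F·x = [-6, 2]
P̄ = F·P·Fᵀ + Q = [43 -8; -8 11]
S = H·P̄·Hᵀ + R = [345]
K = P̄·Hᵀ·S⁻¹ = [7/23; 3/115]
x' − x̄ = [77/23, 33/115] = K·y
y = (KᵀK)⁻¹·Kᵀ·(x' − x̄) = [11]
z = y + H·x̄ = [11] + [-12] = [-1]

z = [-1]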